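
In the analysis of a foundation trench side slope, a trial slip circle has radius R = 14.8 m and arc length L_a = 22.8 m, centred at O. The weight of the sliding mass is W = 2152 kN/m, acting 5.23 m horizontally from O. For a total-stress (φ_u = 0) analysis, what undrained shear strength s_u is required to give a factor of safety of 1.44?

FS = s_u·L_a·R / (W·d), so s_u = FS·W·d / (L_a·R).
s_u = 1.44·2152·5.23 / (22.80·14.8) = 16207.1 / 337.44 = 48.03 kPa

s_u = 48.0 kPa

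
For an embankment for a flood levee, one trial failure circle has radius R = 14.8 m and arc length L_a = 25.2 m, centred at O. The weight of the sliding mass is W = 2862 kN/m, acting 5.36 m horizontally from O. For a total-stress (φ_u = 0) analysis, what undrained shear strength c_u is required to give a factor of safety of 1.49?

c_u = 61.3 kPa

FS = c_u·L_a·R / (W·d), so c_u = FS·W·d / (L_a·R).
c_u = 1.49·2862·5.36 / (25.20·14.8) = 22857.1 / 372.96 = 61.29 kPa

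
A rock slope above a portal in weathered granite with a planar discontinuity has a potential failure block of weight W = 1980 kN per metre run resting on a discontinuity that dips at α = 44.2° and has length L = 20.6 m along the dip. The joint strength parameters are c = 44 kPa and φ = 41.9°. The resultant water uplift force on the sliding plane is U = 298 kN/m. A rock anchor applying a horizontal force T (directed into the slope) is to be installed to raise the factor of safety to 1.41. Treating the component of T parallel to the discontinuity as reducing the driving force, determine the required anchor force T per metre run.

Resolving forces along and normal to the sliding plane, with the horizontal anchor force T adding T·sinα to the effective normal force and T·cosα acting up the plane against the driving force:
FS = [cL + (W cosα − U + T sinα) tanφ] / [W sinα − T cosα]
Without the anchor: N' = 1121.5 kN/m, driving T_d = 1380.4 kN/m, resisting R = 44·20.6 + 1121.5·tan41.9° = 1912.6 kN/m, FS = 1.39.
Setting FS = 1.41 and solving for T:
1.41·(1380.4 − T cos44.2°) = 1912.6 + T sin44.2°·tan41.9°
T·(sin44.2°·tan41.9° + 1.41·cos44.2°) = 1.41·1380.4 − 1912.6
T·(0.6972·0.8972 + 1.41·0.7169) = 1946.3 − 1912.6 = 33.7
T·1.6364 = 33.7
T = 20.6 kN/m

T = 21 kN/m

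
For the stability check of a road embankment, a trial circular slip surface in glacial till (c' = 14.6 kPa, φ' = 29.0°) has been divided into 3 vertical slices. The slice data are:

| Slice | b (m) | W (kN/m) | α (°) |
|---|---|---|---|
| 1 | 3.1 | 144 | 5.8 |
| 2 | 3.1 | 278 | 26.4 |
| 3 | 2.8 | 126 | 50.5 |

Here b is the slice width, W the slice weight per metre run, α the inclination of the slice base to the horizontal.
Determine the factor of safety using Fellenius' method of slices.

Ordinary method of slices: FS = Σ[c'·Δl_i + (W_i cosα_i)·tanφ'] / Σ W_i sinα_i, with Δl_i = b_i / cosα_i.
Slice 1: Δl = 3.1/cos5.8° = 3.116 m; N'_1 = 144·cos5.8° = 143.3; c'Δl = 45.49; W sinα = 14.6
Slice 2: Δl = 3.1/cos26.4° = 3.461 m; N'_2 = 278·cos26.4° = 249.0; c'Δl = 50.53; W sinα = 123.6
Slice 3: Δl = 2.8/cos50.5° = 4.402 m; N'_3 = 126·cos50.5° = 80.1; c'Δl = 64.27; W sinα = 97.2
Σc'Δl = 160.3 kN/m; ΣN' = 472.4 kN/m; ΣW sinα = 235.4 kN/m
Resisting = 160.3 + 472.4·tan29.0° = 160.3 + 261.9 = 422.2 kN/m
FS = 422.2 / 235.4 = 1.793

FS = 1.79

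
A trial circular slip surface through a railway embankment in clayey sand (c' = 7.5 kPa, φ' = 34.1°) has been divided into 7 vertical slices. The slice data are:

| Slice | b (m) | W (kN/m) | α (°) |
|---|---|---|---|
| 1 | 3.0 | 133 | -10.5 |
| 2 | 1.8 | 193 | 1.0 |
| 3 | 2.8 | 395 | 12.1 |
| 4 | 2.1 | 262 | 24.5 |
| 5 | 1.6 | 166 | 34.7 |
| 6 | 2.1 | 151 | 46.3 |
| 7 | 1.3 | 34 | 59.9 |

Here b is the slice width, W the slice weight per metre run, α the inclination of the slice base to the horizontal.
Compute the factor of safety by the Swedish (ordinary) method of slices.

FS = 2.35

Ordinary method of slices: FS = Σ[c'·Δl_i + (W_i cosα_i)·tanφ'] / Σ W_i sinα_i, with Δl_i = b_i / cosα_i.
Slice 1: Δl = 3.0/cos(-10.5°) = 3.051 m; N'_1 = 133·cos(-10.5°) = 130.8; c'Δl = 22.88; W sinα = -24.2
Slice 2: Δl = 1.8/cos1.0° = 1.800 m; N'_2 = 193·cos1.0° = 193.0; c'Δl = 13.50; W sinα = 3.4
Slice 3: Δl = 2.8/cos12.1° = 2.864 m; N'_3 = 395·cos12.1° = 386.2; c'Δl = 21.48; W sinα = 82.8
Slice 4: Δl = 2.1/cos24.5° = 2.308 m; N'_4 = 262·cos24.5° = 238.4; c'Δl = 17.31; W sinα = 108.6
Slice 5: Δl = 1.6/cos34.7° = 1.946 m; N'_5 = 166·cos34.7° = 136.5; c'Δl = 14.60; W sinα = 94.5
Slice 6: Δl = 2.1/cos46.3° = 3.040 m; N'_6 = 151·cos46.3° = 104.3; c'Δl = 22.80; W sinα = 109.2
Slice 7: Δl = 1.3/cos59.9° = 2.592 m; N'_7 = 34·cos59.9° = 17.1; c'Δl = 19.44; W sinα = 29.4
Σc'Δl = 132.0 kN/m; ΣN' = 1206.2 kN/m; ΣW sinα = 403.7 kN/m
Resisting = 132.0 + 1206.2·tan34.1° = 132.0 + 816.7 = 948.7 kN/m
FS = 948.7 / 403.7 = 2.350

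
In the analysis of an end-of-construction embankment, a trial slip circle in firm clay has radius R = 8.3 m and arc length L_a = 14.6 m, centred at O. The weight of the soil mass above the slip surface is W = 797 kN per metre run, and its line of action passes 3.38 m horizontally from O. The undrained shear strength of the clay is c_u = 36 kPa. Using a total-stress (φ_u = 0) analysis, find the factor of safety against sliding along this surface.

FS = 1.62

Taking moments about the centre O, the resisting moment is provided by the undrained shear strength acting along the arc:
M_R = c_u·L_a·R = 36·14.60·8.3 = 4362.5 kN·m/m
M_D = W·d = 797·3.38 = 2693.9 kN·m/m
FS = M_R / M_D = 4362.5 / 2693.9 = 1.619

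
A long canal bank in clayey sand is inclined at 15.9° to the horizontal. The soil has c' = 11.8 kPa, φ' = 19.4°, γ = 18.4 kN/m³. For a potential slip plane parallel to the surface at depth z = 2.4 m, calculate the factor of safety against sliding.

FS = 2.25

For an infinite slope with a slip plane parallel to the surface (no pore pressure): FS = [c' + γz cos²β tanφ'] / [γz sinβ cosβ].
γz = 18.4·2.4 = 44.16 kN/m²
Numerator = 11.8 + 44.16·cos²15.9°·tan19.4° = 11.8 + 44.16·0.9249·0.3522 = 26.184 kPa
Denominator = 44.16·sin15.9°·cos15.9° = 44.16·0.2740·0.9617 = 11.635 kPa
FS = 26.184 / 11.635 = 2.250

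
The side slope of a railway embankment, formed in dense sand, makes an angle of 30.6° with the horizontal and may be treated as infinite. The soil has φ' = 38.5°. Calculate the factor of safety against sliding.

For a dry cohesionless infinite slope the factor of safety is FS = tanφ' / tanβ.
FS = tan38.5° / tan30.6° = 0.7954 / 0.5914 = 1.345

FS = 1.35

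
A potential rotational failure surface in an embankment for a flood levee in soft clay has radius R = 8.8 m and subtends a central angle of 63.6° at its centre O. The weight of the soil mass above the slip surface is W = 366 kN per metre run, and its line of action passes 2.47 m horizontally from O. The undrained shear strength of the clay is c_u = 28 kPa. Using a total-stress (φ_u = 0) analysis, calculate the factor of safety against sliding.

FS = 2.66

Taking moments about the centre O, the resisting moment is provided by the undrained shear strength acting along the arc:
Arc length L_a = R·θ = 8.8·(63.6°·π/180) = 8.8·1.1100 = 9.77 m
M_R = c_u·L_a·R = 28·9.77·8.8 = 2406.9 kN·m/m
M_D = W·d = 366·2.47 = 904.0 kN·m/m
FS = M_R / M_D = 2406.9 / 904.0 = 2.662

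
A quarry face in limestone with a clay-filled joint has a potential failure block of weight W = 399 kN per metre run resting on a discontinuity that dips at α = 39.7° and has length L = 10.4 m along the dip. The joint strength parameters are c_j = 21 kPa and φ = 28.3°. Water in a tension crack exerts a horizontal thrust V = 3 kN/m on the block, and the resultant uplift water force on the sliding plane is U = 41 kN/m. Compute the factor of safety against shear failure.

Resolving the block weight along and normal to the plane and applying the Mohr–Coulomb strength on the joint:
N' = W cosα − U − V sinα = 399·cos39.7° − 41 − 3·sin39.7° = 264.1 kN/m
Driving force T = W sinα + V cosα = 399·sin39.7° + 3·cos39.7° = 257.2 kN/m
Resisting force R = c_j·L + N'·tanφ = 21·10.4 + 264.1·tan28.3° = 218.4 + 142.2 = 360.6 kN/m
FS = R / T = 360.6 / 257.2 = 1.402

FS = 1.40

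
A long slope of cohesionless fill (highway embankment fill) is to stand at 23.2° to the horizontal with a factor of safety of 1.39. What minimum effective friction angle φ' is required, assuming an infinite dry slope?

FS = tanφ'/tanβ ⇒ tanφ' = FS · tanβ = 1.39 · tan23.2° = 0.5958
φ' = arctan(0.5958) = 30.78°

φ' = 30.8°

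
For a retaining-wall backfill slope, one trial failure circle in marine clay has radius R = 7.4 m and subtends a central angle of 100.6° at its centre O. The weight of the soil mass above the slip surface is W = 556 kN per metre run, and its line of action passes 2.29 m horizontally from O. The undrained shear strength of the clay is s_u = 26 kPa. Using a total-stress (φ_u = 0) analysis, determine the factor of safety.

FS = 1.96

Taking moments about the centre O, the resisting moment is provided by the undrained shear strength acting along the arc:
Arc length L_a = R·θ = 7.4·(100.6°·π/180) = 7.4·1.7558 = 12.99 m
M_R = s_u·L_a·R = 26·12.99·7.4 = 2499.8 kN·m/m
M_D = W·d = 556·2.29 = 1273.2 kN·m/m
FS = M_R / M_D = 2499.8 / 1273.2 = 1.963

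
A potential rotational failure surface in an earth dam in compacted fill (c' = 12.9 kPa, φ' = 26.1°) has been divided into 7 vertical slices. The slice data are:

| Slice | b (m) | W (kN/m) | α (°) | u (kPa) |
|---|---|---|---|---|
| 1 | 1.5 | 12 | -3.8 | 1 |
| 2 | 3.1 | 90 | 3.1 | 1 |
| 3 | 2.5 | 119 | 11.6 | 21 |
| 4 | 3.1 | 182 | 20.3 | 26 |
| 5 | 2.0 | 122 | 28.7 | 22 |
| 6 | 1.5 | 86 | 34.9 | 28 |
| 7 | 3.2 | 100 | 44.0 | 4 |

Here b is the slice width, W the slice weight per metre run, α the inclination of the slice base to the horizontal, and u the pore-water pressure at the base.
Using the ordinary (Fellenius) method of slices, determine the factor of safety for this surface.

Ordinary method of slices: FS = Σ[c'·Δl_i + (W_i cosα_i − u_i·Δl_i)·tanφ'] / Σ W_i sinα_i, with Δl_i = b_i / cosα_i.
Slice 1: Δl = 1.5/cos(-3.8°) = 1.503 m; N'_1 = 12·cos(-3.8°) − 1·1.503 = 10.5; c'Δl = 19.39; W sinα = -0.8
Slice 2: Δl = 3.1/cos3.1° = 3.105 m; N'_2 = 90·cos3.1° − 1·3.105 = 86.8; c'Δl = 40.05; W sinα = 4.9
Slice 3: Δl = 2.5/cos11.6° = 2.552 m; N'_3 = 119·cos11.6° − 21·2.552 = 63.0; c'Δl = 32.92; W sinα = 23.9
Slice 4: Δl = 3.1/cos20.3° = 3.305 m; N'_4 = 182·cos20.3° − 26·3.305 = 84.8; c'Δl = 42.64; W sinα = 63.1
Slice 5: Δl = 2.0/cos28.7° = 2.280 m; N'_5 = 122·cos28.7° − 22·2.280 = 56.8; c'Δl = 29.41; W sinα = 58.6
Slice 6: Δl = 1.5/cos34.9° = 1.829 m; N'_6 = 86·cos34.9° − 28·1.829 = 19.3; c'Δl = 23.59; W sinα = 49.2
Slice 7: Δl = 3.2/cos44.0° = 4.449 m; N'_7 = 100·cos44.0° − 4·4.449 = 54.1; c'Δl = 57.39; W sinα = 69.5
Σc'Δl = 245.4 kN/m; ΣN' = 375.3 kN/m; ΣW sinα = 268.4 kN/m
Resisting = 245.4 + 375.3·tan26.1° = 245.4 + 183.8 = 429.2 kN/m
FS = 429.2 / 268.4 = 1.599

FS = 1.60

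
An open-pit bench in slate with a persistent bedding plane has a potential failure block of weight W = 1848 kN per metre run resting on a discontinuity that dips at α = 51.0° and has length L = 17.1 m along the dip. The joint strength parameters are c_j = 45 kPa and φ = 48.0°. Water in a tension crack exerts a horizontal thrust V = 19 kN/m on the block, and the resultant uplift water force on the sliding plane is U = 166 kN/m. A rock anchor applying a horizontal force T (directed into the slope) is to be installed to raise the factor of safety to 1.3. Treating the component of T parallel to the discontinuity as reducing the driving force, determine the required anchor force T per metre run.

Resolving forces along and normal to the sliding plane, with the horizontal anchor force T adding T·sinα to the effective normal force and T·cosα acting up the plane against the driving force:
FS = [c_jL + (W cosα − U − V sinα + T sinα) tanφ] / [W sinα + V cosα − T cosα]
Without the anchor: N' = 982.2 kN/m, driving T_d = 1448.1 kN/m, resisting R = 45·17.1 + 982.2·tan48.0° = 1860.4 kN/m, FS = 1.28.
Setting FS = 1.3 and solving for T:
1.3·(1448.1 − T cos51.0°) = 1860.4 + T sin51.0°·tan48.0°
T·(sin51.0°·tan48.0° + 1.3·cos51.0°) = 1.3·1448.1 − 1860.4
T·(0.7771·1.1106 + 1.3·0.6293) = 1882.6 − 1860.4 = 22.2
T·1.6812 = 22.2
T = 13.2 kN/m

T = 13 kN/m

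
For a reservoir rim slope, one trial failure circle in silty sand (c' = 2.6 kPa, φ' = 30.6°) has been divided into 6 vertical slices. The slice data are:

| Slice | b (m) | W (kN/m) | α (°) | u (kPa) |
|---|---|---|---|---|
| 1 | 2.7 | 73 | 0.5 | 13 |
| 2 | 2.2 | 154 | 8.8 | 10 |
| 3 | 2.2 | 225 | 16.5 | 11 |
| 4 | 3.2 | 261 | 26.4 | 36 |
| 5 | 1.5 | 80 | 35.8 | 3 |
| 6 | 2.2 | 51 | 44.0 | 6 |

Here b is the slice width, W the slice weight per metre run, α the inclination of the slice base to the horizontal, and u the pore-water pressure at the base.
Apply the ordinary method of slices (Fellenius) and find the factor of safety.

Ordinary method of slices: FS = Σ[c'·Δl_i + (W_i cosα_i − u_i·Δl_i)·tanφ'] / Σ W_i sinα_i, with Δl_i = b_i / cosα_i.
Slice 1: Δl = 2.7/cos0.5° = 2.700 m; N'_1 = 73·cos0.5° − 13·2.700 = 37.9; c'Δl = 7.02; W sinα = 0.6
Slice 2: Δl = 2.2/cos8.8° = 2.226 m; N'_2 = 154·cos8.8° − 10·2.226 = 129.9; c'Δl = 5.79; W sinα = 23.6
Slice 3: Δl = 2.2/cos16.5° = 2.294 m; N'_3 = 225·cos16.5° − 11·2.294 = 190.5; c'Δl = 5.97; W sinα = 63.9
Slice 4: Δl = 3.2/cos26.4° = 3.573 m; N'_4 = 261·cos26.4° − 36·3.573 = 105.2; c'Δl = 9.29; W sinα = 116.0
Slice 5: Δl = 1.5/cos35.8° = 1.849 m; N'_5 = 80·cos35.8° − 3·1.849 = 59.3; c'Δl = 4.81; W sinα = 46.8
Slice 6: Δl = 2.2/cos44.0° = 3.058 m; N'_6 = 51·cos44.0° − 6·3.058 = 18.3; c'Δl = 7.95; W sinα = 35.4
Σc'Δl = 40.8 kN/m; ΣN' = 541.2 kN/m; ΣW sinα = 286.4 kN/m
Resisting = 40.8 + 541.2·tan30.6° = 40.8 + 320.0 = 360.9 kN/m
FS = 360.9 / 286.4 = 1.260

FS = 1.26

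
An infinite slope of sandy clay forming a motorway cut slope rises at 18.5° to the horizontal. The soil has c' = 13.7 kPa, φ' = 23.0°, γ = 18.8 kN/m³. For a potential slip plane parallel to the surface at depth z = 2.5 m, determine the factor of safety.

For an infinite slope with a slip plane parallel to the surface (no pore pressure): FS = [c' + γz cos²β tanφ'] / [γz sinβ cosβ].
γz = 18.8·2.5 = 47.00 kN/m²
Numerator = 13.7 + 47.00·cos²18.5°·tan23.0° = 13.7 + 47.00·0.8993·0.4245 = 31.642 kPa
Denominator = 47.00·sin18.5°·cos18.5° = 47.00·0.3173·0.9483 = 14.143 kPa
FS = 31.642 / 14.143 = 2.237

FS = 2.24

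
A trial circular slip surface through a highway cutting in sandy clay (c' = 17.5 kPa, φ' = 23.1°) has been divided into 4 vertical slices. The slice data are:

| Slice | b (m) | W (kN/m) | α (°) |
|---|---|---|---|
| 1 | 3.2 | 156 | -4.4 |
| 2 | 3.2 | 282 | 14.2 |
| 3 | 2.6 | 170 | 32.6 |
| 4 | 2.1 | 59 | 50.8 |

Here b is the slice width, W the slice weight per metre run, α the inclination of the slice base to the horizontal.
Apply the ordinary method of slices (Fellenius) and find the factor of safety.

Ordinary method of slices: FS = Σ[c'·Δl_i + (W_i cosα_i)·tanφ'] / Σ W_i sinα_i, with Δl_i = b_i / cosα_i.
Slice 1: Δl = 3.2/cos(-4.4°) = 3.209 m; N'_1 = 156·cos(-4.4°) = 155.5; c'Δl = 56.17; W sinα = -12.0
Slice 2: Δl = 3.2/cos14.2° = 3.301 m; N'_2 = 282·cos14.2° = 273.4; c'Δl = 57.76; W sinα = 69.2
Slice 3: Δl = 2.6/cos32.6° = 3.086 m; N'_3 = 170·cos32.6° = 143.2; c'Δl = 54.01; W sinα = 91.6
Slice 4: Δl = 2.1/cos50.8° = 3.323 m; N'_4 = 59·cos50.8° = 37.3; c'Δl = 58.15; W sinα = 45.7
Σc'Δl = 226.1 kN/m; ΣN' = 609.4 kN/m; ΣW sinα = 194.5 kN/m
Resisting = 226.1 + 609.4·tan23.1° = 226.1 + 259.9 = 486.0 kN/m
FS = 486.0 / 194.5 = 2.499

FS = 2.50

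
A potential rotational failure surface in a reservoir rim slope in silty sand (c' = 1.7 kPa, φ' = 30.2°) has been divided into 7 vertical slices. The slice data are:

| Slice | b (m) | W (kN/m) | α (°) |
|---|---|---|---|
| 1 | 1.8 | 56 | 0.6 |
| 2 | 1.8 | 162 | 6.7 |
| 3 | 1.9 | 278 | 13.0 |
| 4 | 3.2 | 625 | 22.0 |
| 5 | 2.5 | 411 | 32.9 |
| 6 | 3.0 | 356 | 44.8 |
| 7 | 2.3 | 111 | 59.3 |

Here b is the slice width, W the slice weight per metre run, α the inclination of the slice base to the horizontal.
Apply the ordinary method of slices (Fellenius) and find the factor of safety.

FS = 1.17

Ordinary method of slices: FS = Σ[c'·Δl_i + (W_i cosα_i)·tanφ'] / Σ W_i sinα_i, with Δl_i = b_i / cosα_i.
Slice 1: Δl = 1.8/cos0.6° = 1.800 m; N'_1 = 56·cos0.6° = 56.0; c'Δl = 3.06; W sinα = 0.6
Slice 2: Δl = 1.8/cos6.7° = 1.812 m; N'_2 = 162·cos6.7° = 160.9; c'Δl = 3.08; W sinα = 18.9
Slice 3: Δl = 1.9/cos13.0° = 1.950 m; N'_3 = 278·cos13.0° = 270.9; c'Δl = 3.31; W sinα = 62.5
Slice 4: Δl = 3.2/cos22.0° = 3.451 m; N'_4 = 625·cos22.0° = 579.5; c'Δl = 5.87; W sinα = 234.1
Slice 5: Δl = 2.5/cos32.9° = 2.978 m; N'_5 = 411·cos32.9° = 345.1; c'Δl = 5.06; W sinα = 223.2
Slice 6: Δl = 3.0/cos44.8° = 4.228 m; N'_6 = 356·cos44.8° = 252.6; c'Δl = 7.19; W sinα = 250.8
Slice 7: Δl = 2.3/cos59.3° = 4.505 m; N'_7 = 111·cos59.3° = 56.7; c'Δl = 7.66; W sinα = 95.4
Σc'Δl = 35.2 kN/m; ΣN' = 1721.6 kN/m; ΣW sinα = 885.7 kN/m
Resisting = 35.2 + 1721.6·tan30.2° = 35.2 + 1002.0 = 1037.2 kN/m
FS = 1037.2 / 885.7 = 1.171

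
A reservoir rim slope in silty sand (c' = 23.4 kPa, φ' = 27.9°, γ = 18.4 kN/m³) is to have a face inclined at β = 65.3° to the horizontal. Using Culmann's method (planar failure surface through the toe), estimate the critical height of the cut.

Culmann's analysis gives the critical failure plane at α_cr = (β + φ')/2 = (65.3 + 27.9)/2 = 46.6°, and the critical height
H_c = (4c'/γ) · sinβ cosφ' / [1 − cos(β − φ')]
    = (4·23.4/18.4) · sin65.3°·cos27.9° / [1 − cos(37.4°)]
    = 5.087 · 0.9085·0.8838 / [1 − 0.7944]
    = 5.087 · 0.8029 / 0.2056
    = 19.87 m

H_c = 19.87 m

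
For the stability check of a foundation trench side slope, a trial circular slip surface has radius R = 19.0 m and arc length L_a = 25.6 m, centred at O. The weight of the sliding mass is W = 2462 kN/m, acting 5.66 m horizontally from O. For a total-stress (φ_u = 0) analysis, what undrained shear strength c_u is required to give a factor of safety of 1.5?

c_u = 43.0 kPa

FS = c_u·L_a·R / (W·d), so c_u = FS·W·d / (L_a·R).
c_u = 1.5·2462·5.66 / (25.60·19.0) = 20902.4 / 486.40 = 42.97 kPa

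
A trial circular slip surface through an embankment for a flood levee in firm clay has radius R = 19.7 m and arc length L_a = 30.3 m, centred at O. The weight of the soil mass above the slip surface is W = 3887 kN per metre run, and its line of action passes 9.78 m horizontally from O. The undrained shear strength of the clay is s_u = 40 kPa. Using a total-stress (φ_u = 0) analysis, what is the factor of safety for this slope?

Taking moments about the centre O, the resisting moment is provided by the undrained shear strength acting along the arc:
M_R = s_u·L_a·R = 40·30.30·19.7 = 23876.4 kN·m/m
M_D = W·d = 3887·9.78 = 38014.9 kN·m/m
FS = M_R / M_D = 23876.4 / 38014.9 = 0.628

FS = 0.63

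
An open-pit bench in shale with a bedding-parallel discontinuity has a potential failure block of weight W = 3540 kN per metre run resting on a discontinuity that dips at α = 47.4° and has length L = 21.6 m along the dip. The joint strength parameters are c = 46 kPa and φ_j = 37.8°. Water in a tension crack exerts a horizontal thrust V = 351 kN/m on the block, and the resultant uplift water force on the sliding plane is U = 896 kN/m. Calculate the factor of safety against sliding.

FS = 0.69

Resolving the block weight along and normal to the plane and applying the Mohr–Coulomb strength on the joint:
N' = W cosα − U − V sinα = 3540·cos47.4° − 896 − 351·sin47.4° = 1241.8 kN/m
Driving force T = W sinα + V cosα = 3540·sin47.4° + 351·cos47.4° = 2843.4 kN/m
Resisting force R = c·L + N'·tanφ_j = 46·21.6 + 1241.8·tan37.8° = 993.6 + 963.2 = 1956.8 kN/m
FS = R / T = 1956.8 / 2843.4 = 0.688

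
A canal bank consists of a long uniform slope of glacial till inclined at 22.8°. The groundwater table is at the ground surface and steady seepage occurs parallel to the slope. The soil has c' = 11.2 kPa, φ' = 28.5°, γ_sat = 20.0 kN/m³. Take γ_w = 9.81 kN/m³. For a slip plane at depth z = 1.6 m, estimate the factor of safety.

FS = 1.64

With seepage parallel to the slope and the water table at the surface, the effective normal stress on the slip plane uses the buoyant unit weight γ' = γ_sat − γ_w while the driving shear stress uses γ_sat:
FS = [c' + γ' z cos²β tanφ'] / [γ_sat z sinβ cosβ]
γ' = 20.0 − 9.81 = 10.19 kN/m³
Numerator = 11.2 + 10.19·1.6·cos²22.8°·tan28.5° = 11.2 + 10.19·1.6·0.8498·0.5430 = 18.723 kPa
Denominator = 20.0·1.6·sin22.8°·cos22.8° = 20.0·1.6·0.3875·0.9219 = 11.432 kPa
FS = 18.723 / 11.432 = 1.638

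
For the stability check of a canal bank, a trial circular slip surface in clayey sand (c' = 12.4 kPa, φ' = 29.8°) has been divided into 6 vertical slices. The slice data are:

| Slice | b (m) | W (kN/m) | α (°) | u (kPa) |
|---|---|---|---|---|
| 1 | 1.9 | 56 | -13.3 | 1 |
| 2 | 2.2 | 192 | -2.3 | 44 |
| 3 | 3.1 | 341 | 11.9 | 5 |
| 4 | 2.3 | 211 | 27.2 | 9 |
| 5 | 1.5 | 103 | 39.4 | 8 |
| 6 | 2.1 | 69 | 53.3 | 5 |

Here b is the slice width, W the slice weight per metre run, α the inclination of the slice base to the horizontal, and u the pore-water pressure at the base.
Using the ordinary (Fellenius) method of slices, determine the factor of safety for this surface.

Ordinary method of slices: FS = Σ[c'·Δl_i + (W_i cosα_i − u_i·Δl_i)·tanφ'] / Σ W_i sinα_i, with Δl_i = b_i / cosα_i.
Slice 1: Δl = 1.9/cos(-13.3°) = 1.952 m; N'_1 = 56·cos(-13.3°) − 1·1.952 = 52.5; c'Δl = 24.21; W sinα = -12.9
Slice 2: Δl = 2.2/cos(-2.3°) = 2.202 m; N'_2 = 192·cos(-2.3°) − 44·2.202 = 95.0; c'Δl = 27.30; W sinα = -7.7
Slice 3: Δl = 3.1/cos11.9° = 3.168 m; N'_3 = 341·cos11.9° − 5·3.168 = 317.8; c'Δl = 39.28; W sinα = 70.3
Slice 4: Δl = 2.3/cos27.2° = 2.586 m; N'_4 = 211·cos27.2° − 9·2.586 = 164.4; c'Δl = 32.07; W sinα = 96.4
Slice 5: Δl = 1.5/cos39.4° = 1.941 m; N'_5 = 103·cos39.4° − 8·1.941 = 64.1; c'Δl = 24.07; W sinα = 65.4
Slice 6: Δl = 2.1/cos53.3° = 3.514 m; N'_6 = 69·cos53.3° − 5·3.514 = 23.7; c'Δl = 43.57; W sinα = 55.3
Σc'Δl = 190.5 kN/m; ΣN' = 717.5 kN/m; ΣW sinα = 266.9 kN/m
Resisting = 190.5 + 717.5·tan29.8° = 190.5 + 410.9 = 601.4 kN/m
FS = 601.4 / 266.9 = 2.253

FS = 2.25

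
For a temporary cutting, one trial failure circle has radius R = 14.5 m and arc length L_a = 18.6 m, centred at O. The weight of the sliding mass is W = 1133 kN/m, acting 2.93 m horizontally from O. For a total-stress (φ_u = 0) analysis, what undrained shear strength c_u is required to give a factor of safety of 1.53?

c_u = 18.8 kPa

FS = c_u·L_a·R / (W·d), so c_u = FS·W·d / (L_a·R).
c_u = 1.53·1133·2.93 / (18.60·14.5) = 5079.1 / 269.70 = 18.83 kPa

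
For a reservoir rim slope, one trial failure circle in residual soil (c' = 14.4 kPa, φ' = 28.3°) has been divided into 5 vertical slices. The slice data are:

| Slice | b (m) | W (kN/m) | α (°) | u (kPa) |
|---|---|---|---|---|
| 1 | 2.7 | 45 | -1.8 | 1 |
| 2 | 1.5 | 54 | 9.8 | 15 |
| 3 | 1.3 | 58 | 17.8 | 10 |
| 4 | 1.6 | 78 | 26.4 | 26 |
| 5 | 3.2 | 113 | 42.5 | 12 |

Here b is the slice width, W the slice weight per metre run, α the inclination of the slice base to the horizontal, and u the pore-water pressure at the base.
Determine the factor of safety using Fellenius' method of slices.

FS = 1.90

Ordinary method of slices: FS = Σ[c'·Δl_i + (W_i cosα_i − u_i·Δl_i)·tanφ'] / Σ W_i sinα_i, with Δl_i = b_i / cosα_i.
Slice 1: Δl = 2.7/cos(-1.8°) = 2.701 m; N'_1 = 45·cos(-1.8°) − 1·2.701 = 42.3; c'Δl = 38.90; W sinα = -1.4
Slice 2: Δl = 1.5/cos9.8° = 1.522 m; N'_2 = 54·cos9.8° − 15·1.522 = 30.4; c'Δl = 21.92; W sinα = 9.2
Slice 3: Δl = 1.3/cos17.8° = 1.365 m; N'_3 = 58·cos17.8° − 10·1.365 = 41.6; c'Δl = 19.66; W sinα = 17.7
Slice 4: Δl = 1.6/cos26.4° = 1.786 m; N'_4 = 78·cos26.4° − 26·1.786 = 23.4; c'Δl = 25.72; W sinα = 34.7
Slice 5: Δl = 3.2/cos42.5° = 4.340 m; N'_5 = 113·cos42.5° − 12·4.340 = 31.2; c'Δl = 62.50; W sinα = 76.3
Σc'Δl = 168.7 kN/m; ΣN' = 168.9 kN/m; ΣW sinα = 136.5 kN/m
Resisting = 168.7 + 168.9·tan28.3° = 168.7 + 90.9 = 259.6 kN/m
FS = 259.6 / 136.5 = 1.902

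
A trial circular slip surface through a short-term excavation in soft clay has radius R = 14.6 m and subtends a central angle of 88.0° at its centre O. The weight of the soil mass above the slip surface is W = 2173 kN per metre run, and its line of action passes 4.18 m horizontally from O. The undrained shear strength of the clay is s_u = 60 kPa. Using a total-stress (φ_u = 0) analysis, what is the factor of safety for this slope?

Taking moments about the centre O, the resisting moment is provided by the undrained shear strength acting along the arc:
Arc length L_a = R·θ = 14.6·(88.0°·π/180) = 14.6·1.5359 = 22.42 m
M_R = s_u·L_a·R = 60·22.42·14.6 = 19643.4 kN·m/m
M_D = W·d = 2173·4.18 = 9083.1 kN·m/m
FS = M_R / M_D = 19643.4 / 9083.1 = 2.163

FS = 2.16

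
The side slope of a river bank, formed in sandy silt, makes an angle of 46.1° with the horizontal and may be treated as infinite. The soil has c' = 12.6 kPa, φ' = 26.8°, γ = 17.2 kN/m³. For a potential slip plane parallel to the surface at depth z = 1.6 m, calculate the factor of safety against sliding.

For an infinite slope with a slip plane parallel to the surface (no pore pressure): FS = [c' + γz cos²β tanφ'] / [γz sinβ cosβ].
γz = 17.2·1.6 = 27.52 kN/m²
Numerator = 12.6 + 27.52·cos²46.1°·tan26.8° = 12.6 + 27.52·0.4808·0.5051 = 19.284 kPa
Denominator = 27.52·sin46.1°·cos46.1° = 27.52·0.7206·0.6934 = 13.750 kPa
FS = 19.284 / 13.750 = 1.402

FS = 1.40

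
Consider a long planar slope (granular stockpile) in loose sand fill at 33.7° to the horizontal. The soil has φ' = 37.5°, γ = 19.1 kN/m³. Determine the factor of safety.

FS = 1.15

For a dry cohesionless infinite slope the factor of safety is FS = tanφ' / tanβ.
FS = tan37.5° / tan33.7° = 0.7673 / 0.6669 = 1.151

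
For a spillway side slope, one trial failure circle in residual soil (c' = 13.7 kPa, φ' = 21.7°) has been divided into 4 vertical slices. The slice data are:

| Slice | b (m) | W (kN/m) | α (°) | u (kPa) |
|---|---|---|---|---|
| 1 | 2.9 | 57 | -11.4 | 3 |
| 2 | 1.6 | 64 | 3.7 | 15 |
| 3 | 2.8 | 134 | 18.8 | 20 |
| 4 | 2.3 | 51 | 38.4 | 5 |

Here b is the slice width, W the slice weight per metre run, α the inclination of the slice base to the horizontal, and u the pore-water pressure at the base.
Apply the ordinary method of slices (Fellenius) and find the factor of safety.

Ordinary method of slices: FS = Σ[c'·Δl_i + (W_i cosα_i − u_i·Δl_i)·tanφ'] / Σ W_i sinα_i, with Δl_i = b_i / cosα_i.
Slice 1: Δl = 2.9/cos(-11.4°) = 2.958 m; N'_1 = 57·cos(-11.4°) − 3·2.958 = 47.0; c'Δl = 40.53; W sinα = -11.3
Slice 2: Δl = 1.6/cos3.7° = 1.603 m; N'_2 = 64·cos3.7° − 15·1.603 = 39.8; c'Δl = 21.97; W sinα = 4.1
Slice 3: Δl = 2.8/cos18.8° = 2.958 m; N'_3 = 134·cos18.8° − 20·2.958 = 67.7; c'Δl = 40.52; W sinα = 43.2
Slice 4: Δl = 2.3/cos38.4° = 2.935 m; N'_4 = 51·cos38.4° − 5·2.935 = 25.3; c'Δl = 40.21; W sinα = 31.7
Σc'Δl = 143.2 kN/m; ΣN' = 179.8 kN/m; ΣW sinα = 67.7 kN/m
Resisting = 143.2 + 179.8·tan21.7° = 143.2 + 71.6 = 214.8 kN/m
FS = 214.8 / 67.7 = 3.171

FS = 3.17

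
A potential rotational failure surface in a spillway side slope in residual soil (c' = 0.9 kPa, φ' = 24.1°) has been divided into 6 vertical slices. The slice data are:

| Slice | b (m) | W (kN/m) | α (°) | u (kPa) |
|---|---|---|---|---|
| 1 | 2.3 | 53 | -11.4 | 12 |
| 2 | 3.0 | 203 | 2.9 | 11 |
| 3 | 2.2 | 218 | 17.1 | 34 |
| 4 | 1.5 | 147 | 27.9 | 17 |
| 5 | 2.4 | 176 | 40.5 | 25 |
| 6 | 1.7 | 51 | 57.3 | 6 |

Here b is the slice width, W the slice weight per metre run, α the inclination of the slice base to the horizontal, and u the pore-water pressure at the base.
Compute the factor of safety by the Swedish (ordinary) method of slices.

FS = 0.80

Ordinary method of slices: FS = Σ[c'·Δl_i + (W_i cosα_i − u_i·Δl_i)·tanφ'] / Σ W_i sinα_i, with Δl_i = b_i / cosα_i.
Slice 1: Δl = 2.3/cos(-11.4°) = 2.346 m; N'_1 = 53·cos(-11.4°) − 12·2.346 = 23.8; c'Δl = 2.11; W sinα = -10.5
Slice 2: Δl = 3.0/cos2.9° = 3.004 m; N'_2 = 203·cos2.9° − 11·3.004 = 169.7; c'Δl = 2.70; W sinα = 10.3
Slice 3: Δl = 2.2/cos17.1° = 2.302 m; N'_3 = 218·cos17.1° − 34·2.302 = 130.1; c'Δl = 2.07; W sinα = 64.1
Slice 4: Δl = 1.5/cos27.9° = 1.697 m; N'_4 = 147·cos27.9° − 17·1.697 = 101.1; c'Δl = 1.53; W sinα = 68.8
Slice 5: Δl = 2.4/cos40.5° = 3.156 m; N'_5 = 176·cos40.5° − 25·3.156 = 54.9; c'Δl = 2.84; W sinα = 114.3
Slice 6: Δl = 1.7/cos57.3° = 3.147 m; N'_6 = 51·cos57.3° − 6·3.147 = 8.7; c'Δl = 2.83; W sinα = 42.9
Σc'Δl = 14.1 kN/m; ΣN' = 488.3 kN/m; ΣW sinα = 289.9 kN/m
Resisting = 14.1 + 488.3·tan24.1° = 14.1 + 218.4 = 232.5 kN/m
FS = 232.5 / 289.9 = 0.802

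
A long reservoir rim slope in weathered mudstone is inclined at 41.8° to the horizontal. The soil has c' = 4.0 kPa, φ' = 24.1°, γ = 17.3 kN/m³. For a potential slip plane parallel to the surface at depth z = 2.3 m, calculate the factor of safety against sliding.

For an infinite slope with a slip plane parallel to the surface (no pore pressure): FS = [c' + γz cos²β tanφ'] / [γz sinβ cosβ].
γz = 17.3·2.3 = 39.79 kN/m²
Numerator = 4.0 + 39.79·cos²41.8°·tan24.1° = 4.0 + 39.79·0.5557·0.4473 = 13.891 kPa
Denominator = 39.79·sin41.8°·cos41.8° = 39.79·0.6665·0.7455 = 19.771 kPa
FS = 13.891 / 19.771 = 0.703

FS = 0.70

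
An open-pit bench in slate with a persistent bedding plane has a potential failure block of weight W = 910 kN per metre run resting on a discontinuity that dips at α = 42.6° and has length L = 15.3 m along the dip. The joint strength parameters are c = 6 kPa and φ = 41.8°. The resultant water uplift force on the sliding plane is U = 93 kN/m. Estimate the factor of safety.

FS = 0.99

Resolving the block weight along and normal to the plane and applying the Mohr–Coulomb strength on the joint:
N' = W cosα − U = 910·cos42.6° − 93 = 576.8 kN/m
Driving force T = W sinα = 910·sin42.6° = 616.0 kN/m
Resisting force R = c·L + N'·tanφ = 6·15.3 + 576.8·tan41.8° = 91.8 + 515.8 = 607.6 kN/m
FS = R / T = 607.6 / 616.0 = 0.986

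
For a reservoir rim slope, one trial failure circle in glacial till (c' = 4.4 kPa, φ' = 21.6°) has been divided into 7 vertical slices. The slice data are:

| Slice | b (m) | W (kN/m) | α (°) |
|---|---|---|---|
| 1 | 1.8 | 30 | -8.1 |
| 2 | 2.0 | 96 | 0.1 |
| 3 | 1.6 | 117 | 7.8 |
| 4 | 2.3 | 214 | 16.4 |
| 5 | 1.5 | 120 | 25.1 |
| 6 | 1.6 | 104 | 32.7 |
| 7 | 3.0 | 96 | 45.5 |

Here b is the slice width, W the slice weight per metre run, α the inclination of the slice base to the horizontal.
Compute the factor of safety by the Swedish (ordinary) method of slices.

FS = 1.41

Ordinary method of slices: FS = Σ[c'·Δl_i + (W_i cosα_i)·tanφ'] / Σ W_i sinα_i, with Δl_i = b_i / cosα_i.
Slice 1: Δl = 1.8/cos(-8.1°) = 1.818 m; N'_1 = 30·cos(-8.1°) = 29.7; c'Δl = 8.00; W sinα = -4.2
Slice 2: Δl = 2.0/cos0.1° = 2.000 m; N'_2 = 96·cos0.1° = 96.0; c'Δl = 8.80; W sinα = 0.2
Slice 3: Δl = 1.6/cos7.8° = 1.615 m; N'_3 = 117·cos7.8° = 115.9; c'Δl = 7.11; W sinα = 15.9
Slice 4: Δl = 2.3/cos16.4° = 2.398 m; N'_4 = 214·cos16.4° = 205.3; c'Δl = 10.55; W sinα = 60.4
Slice 5: Δl = 1.5/cos25.1° = 1.656 m; N'_5 = 120·cos25.1° = 108.7; c'Δl = 7.29; W sinα = 50.9
Slice 6: Δl = 1.6/cos32.7° = 1.901 m; N'_6 = 104·cos32.7° = 87.5; c'Δl = 8.37; W sinα = 56.2
Slice 7: Δl = 3.0/cos45.5° = 4.280 m; N'_7 = 96·cos45.5° = 67.3; c'Δl = 18.83; W sinα = 68.5
Σc'Δl = 68.9 kN/m; ΣN' = 710.4 kN/m; ΣW sinα = 247.8 kN/m
Resisting = 68.9 + 710.4·tan21.6° = 68.9 + 281.3 = 350.2 kN/m
FS = 350.2 / 247.8 = 1.413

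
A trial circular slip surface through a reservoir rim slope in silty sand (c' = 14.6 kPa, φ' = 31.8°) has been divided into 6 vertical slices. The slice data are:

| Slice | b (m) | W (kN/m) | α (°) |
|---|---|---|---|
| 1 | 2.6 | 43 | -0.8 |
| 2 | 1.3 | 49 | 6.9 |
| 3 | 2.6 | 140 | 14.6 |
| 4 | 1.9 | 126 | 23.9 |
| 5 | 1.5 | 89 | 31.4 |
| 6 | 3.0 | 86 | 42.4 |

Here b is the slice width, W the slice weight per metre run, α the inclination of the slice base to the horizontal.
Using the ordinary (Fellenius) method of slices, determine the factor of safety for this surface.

FS = 2.60

Ordinary method of slices: FS = Σ[c'·Δl_i + (W_i cosα_i)·tanφ'] / Σ W_i sinα_i, with Δl_i = b_i / cosα_i.
Slice 1: Δl = 2.6/cos(-0.8°) = 2.600 m; N'_1 = 43·cos(-0.8°) = 43.0; c'Δl = 37.96; W sinα = -0.6
Slice 2: Δl = 1.3/cos6.9° = 1.309 m; N'_2 = 49·cos6.9° = 48.6; c'Δl = 19.12; W sinα = 5.9
Slice 3: Δl = 2.6/cos14.6° = 2.687 m; N'_3 = 140·cos14.6° = 135.5; c'Δl = 39.23; W sinα = 35.3
Slice 4: Δl = 1.9/cos23.9° = 2.078 m; N'_4 = 126·cos23.9° = 115.2; c'Δl = 30.34; W sinα = 51.0
Slice 5: Δl = 1.5/cos31.4° = 1.757 m; N'_5 = 89·cos31.4° = 76.0; c'Δl = 25.66; W sinα = 46.4
Slice 6: Δl = 3.0/cos42.4° = 4.063 m; N'_6 = 86·cos42.4° = 63.5; c'Δl = 59.31; W sinα = 58.0
Σc'Δl = 211.6 kN/m; ΣN' = 481.8 kN/m; ΣW sinα = 196.0 kN/m
Resisting = 211.6 + 481.8·tan31.8° = 211.6 + 298.7 = 510.3 kN/m
FS = 510.3 / 196.0 = 2.604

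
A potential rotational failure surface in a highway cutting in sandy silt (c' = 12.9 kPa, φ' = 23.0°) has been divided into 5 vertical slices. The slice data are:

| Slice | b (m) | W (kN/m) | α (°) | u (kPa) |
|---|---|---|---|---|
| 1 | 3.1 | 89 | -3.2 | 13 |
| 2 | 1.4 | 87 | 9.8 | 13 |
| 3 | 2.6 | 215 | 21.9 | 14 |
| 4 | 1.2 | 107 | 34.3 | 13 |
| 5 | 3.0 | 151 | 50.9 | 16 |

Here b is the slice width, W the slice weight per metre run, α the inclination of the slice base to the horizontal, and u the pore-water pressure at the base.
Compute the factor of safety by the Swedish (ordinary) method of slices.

Ordinary method of slices: FS = Σ[c'·Δl_i + (W_i cosα_i − u_i·Δl_i)·tanφ'] / Σ W_i sinα_i, with Δl_i = b_i / cosα_i.
Slice 1: Δl = 3.1/cos(-3.2°) = 3.105 m; N'_1 = 89·cos(-3.2°) − 13·3.105 = 48.5; c'Δl = 40.05; W sinα = -5.0
Slice 2: Δl = 1.4/cos9.8° = 1.421 m; N'_2 = 87·cos9.8° − 13·1.421 = 67.3; c'Δl = 18.33; W sinα = 14.8
Slice 3: Δl = 2.6/cos21.9° = 2.802 m; N'_3 = 215·cos21.9° − 14·2.802 = 160.3; c'Δl = 36.15; W sinα = 80.2
Slice 4: Δl = 1.2/cos34.3° = 1.453 m; N'_4 = 107·cos34.3° − 13·1.453 = 69.5; c'Δl = 18.74; W sinα = 60.3
Slice 5: Δl = 3.0/cos50.9° = 4.757 m; N'_5 = 151·cos50.9° − 16·4.757 = 19.1; c'Δl = 61.36; W sinα = 117.2
Σc'Δl = 174.6 kN/m; ΣN' = 364.6 kN/m; ΣW sinα = 267.5 kN/m
Resisting = 174.6 + 364.6·tan23.0° = 174.6 + 154.8 = 329.4 kN/m
FS = 329.4 / 267.5 = 1.231

FS = 1.23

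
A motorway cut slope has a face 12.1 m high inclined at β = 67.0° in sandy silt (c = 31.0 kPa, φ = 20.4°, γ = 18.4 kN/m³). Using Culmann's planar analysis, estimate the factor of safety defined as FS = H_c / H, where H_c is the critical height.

FS = 1.54

H_c = (4c/γ) · sinβ cosφ / [1 − cos(β − φ)]
    = (4·31.0/18.4) · sin67.0°·cos20.4° / [1 − cos46.6°]
    = 6.739 · 0.8628 / 0.3129 = 18.58 m
FS = H_c / H = 18.58 / 12.1 = 1.536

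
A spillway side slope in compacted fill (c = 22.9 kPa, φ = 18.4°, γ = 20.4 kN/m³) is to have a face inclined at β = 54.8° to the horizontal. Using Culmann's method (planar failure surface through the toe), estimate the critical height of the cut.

H_c = 17.84 m

Culmann's analysis gives the critical failure plane at α_cr = (β + φ)/2 = (54.8 + 18.4)/2 = 36.6°, and the critical height
H_c = (4c/γ) · sinβ cosφ / [1 − cos(β − φ)]
    = (4·22.9/20.4) · sin54.8°·cos18.4° / [1 − cos(36.4°)]
    = 4.490 · 0.8171·0.9489 / [1 − 0.8049]
    = 4.490 · 0.7754 / 0.1951
    = 17.84 m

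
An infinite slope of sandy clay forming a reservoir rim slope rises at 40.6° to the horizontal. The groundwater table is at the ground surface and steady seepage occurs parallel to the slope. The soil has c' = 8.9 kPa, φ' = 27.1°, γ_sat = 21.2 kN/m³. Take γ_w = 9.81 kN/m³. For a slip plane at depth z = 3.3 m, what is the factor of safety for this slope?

FS = 0.58

With seepage parallel to the slope and the water table at the surface, the effective normal stress on the slip plane uses the buoyant unit weight γ' = γ_sat − γ_w while the driving shear stress uses γ_sat:
FS = [c' + γ' z cos²β tanφ'] / [γ_sat z sinβ cosβ]
γ' = 21.2 − 9.81 = 11.39 kN/m³
Numerator = 8.9 + 11.39·3.3·cos²40.6°·tan27.1° = 8.9 + 11.39·3.3·0.5765·0.5117 = 19.988 kPa
Denominator = 21.2·3.3·sin40.6°·cos40.6° = 21.2·3.3·0.6508·0.7593 = 34.568 kPa
FS = 19.988 / 34.568 = 0.578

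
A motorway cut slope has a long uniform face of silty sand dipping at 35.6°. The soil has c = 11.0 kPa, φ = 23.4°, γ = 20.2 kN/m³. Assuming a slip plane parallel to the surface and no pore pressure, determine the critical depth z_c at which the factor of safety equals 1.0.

z_c = 2.91 m

Setting FS = 1.00 in FS = [c + γz cos²β tanφ] / [γz sinβ cosβ] and solving for z:
z = c / [γ cosβ (FS·sinβ − cosβ·tanφ)]
  = 11.0 / [20.2·cos35.6°·(1.00·sin35.6° − cos35.6°·tan23.4°)]
  = 11.0 / [20.2·0.8131·(1.00·0.5821 − 0.8131·0.4327)]
  = 11.0 / 3.7820 = 2.909 m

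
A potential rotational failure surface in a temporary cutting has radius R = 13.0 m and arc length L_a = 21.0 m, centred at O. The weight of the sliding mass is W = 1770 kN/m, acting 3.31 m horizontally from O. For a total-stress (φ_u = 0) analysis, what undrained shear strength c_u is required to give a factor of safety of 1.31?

c_u = 28.1 kPa

FS = c_u·L_a·R / (W·d), so c_u = FS·W·d / (L_a·R).
c_u = 1.31·1770·3.31 / (21.00·13.0) = 7674.9 / 273.00 = 28.11 kPa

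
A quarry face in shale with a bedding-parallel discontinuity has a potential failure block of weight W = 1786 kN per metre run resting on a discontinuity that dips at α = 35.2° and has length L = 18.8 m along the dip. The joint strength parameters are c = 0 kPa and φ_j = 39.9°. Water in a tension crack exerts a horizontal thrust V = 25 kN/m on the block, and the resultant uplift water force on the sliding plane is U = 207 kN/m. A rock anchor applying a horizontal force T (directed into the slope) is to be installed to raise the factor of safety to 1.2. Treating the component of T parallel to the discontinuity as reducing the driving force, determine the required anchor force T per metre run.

T = 154 kN/m

Resolving forces along and normal to the sliding plane, with the horizontal anchor force T adding T·sinα to the effective normal force and T·cosα acting up the plane against the driving force:
FS = [cL + (W cosα − U − V sinα + T sinα) tanφ_j] / [W sinα + V cosα − T cosα]
Without the anchor: N' = 1238.0 kN/m, driving T_d = 1049.9 kN/m, resisting R = 0·18.8 + 1238.0·tan39.9° = 1035.1 kN/m, FS = 0.99.
Setting FS = 1.2 and solving for T:
1.2·(1049.9 − T cos35.2°) = 1035.1 + T sin35.2°·tan39.9°
T·(sin35.2°·tan39.9° + 1.2·cos35.2°) = 1.2·1049.9 − 1035.1
T·(0.5764·0.8361 + 1.2·0.8171) = 1259.9 − 1035.1 = 224.8
T·1.4625 = 224.8
T = 153.7 kN/m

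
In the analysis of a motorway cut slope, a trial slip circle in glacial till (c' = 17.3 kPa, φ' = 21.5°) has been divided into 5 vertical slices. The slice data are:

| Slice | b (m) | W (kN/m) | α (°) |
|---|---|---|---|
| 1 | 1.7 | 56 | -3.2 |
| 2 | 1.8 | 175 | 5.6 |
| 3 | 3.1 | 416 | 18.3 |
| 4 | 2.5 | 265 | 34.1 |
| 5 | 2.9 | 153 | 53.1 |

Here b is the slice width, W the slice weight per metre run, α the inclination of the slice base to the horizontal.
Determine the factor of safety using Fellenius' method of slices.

Ordinary method of slices: FS = Σ[c'·Δl_i + (W_i cosα_i)·tanφ'] / Σ W_i sinα_i, with Δl_i = b_i / cosα_i.
Slice 1: Δl = 1.7/cos(-3.2°) = 1.703 m; N'_1 = 56·cos(-3.2°) = 55.9; c'Δl = 29.46; W sinα = -3.1
Slice 2: Δl = 1.8/cos5.6° = 1.809 m; N'_2 = 175·cos5.6° = 174.2; c'Δl = 31.29; W sinα = 17.1
Slice 3: Δl = 3.1/cos18.3° = 3.265 m; N'_3 = 416·cos18.3° = 395.0; c'Δl = 56.49; W sinα = 130.6
Slice 4: Δl = 2.5/cos34.1° = 3.019 m; N'_4 = 265·cos34.1° = 219.4; c'Δl = 52.23; W sinα = 148.6
Slice 5: Δl = 2.9/cos53.1° = 4.830 m; N'_5 = 153·cos53.1° = 91.9; c'Δl = 83.56; W sinα = 122.4
Σc'Δl = 253.0 kN/m; ΣN' = 936.3 kN/m; ΣW sinα = 415.5 kN/m
Resisting = 253.0 + 936.3·tan21.5° = 253.0 + 368.8 = 621.9 kN/m
FS = 621.9 / 415.5 = 1.497

FS = 1.50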